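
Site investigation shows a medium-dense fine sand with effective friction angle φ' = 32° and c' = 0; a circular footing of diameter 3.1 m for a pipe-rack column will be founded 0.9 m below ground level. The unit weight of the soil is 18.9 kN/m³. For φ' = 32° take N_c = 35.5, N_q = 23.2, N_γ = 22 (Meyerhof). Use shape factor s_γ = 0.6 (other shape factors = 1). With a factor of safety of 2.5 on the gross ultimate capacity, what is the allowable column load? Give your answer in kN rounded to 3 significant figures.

P_all ≈ 2360 kN

Effective surcharge at the founding depth q = γ·D_f = 18.9 × 0.9 = 17.01 kPa.
q_ult = q·N_q + 0.5·γ·B·N_γ·s_γ
     = 17.01 × 23.2 + 0.5 × 18.9 × 3.1 × 22 × 0.6
     = 394.63 + 386.69 = 781.33 kPa.
Gross allowable pressure q_all = 781.33 / 2.5 = 312.53 kPa.
Footing area = 7.5477 m², so allowable column load = 312.53 × 7.5477 = 2358.9 kN.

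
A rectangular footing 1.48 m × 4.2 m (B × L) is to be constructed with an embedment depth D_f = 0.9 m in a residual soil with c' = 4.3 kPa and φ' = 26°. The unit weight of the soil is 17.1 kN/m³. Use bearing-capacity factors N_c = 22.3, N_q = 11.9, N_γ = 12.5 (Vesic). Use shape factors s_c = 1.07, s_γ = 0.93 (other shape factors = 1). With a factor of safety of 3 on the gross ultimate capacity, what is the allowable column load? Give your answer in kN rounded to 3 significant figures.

Effective surcharge at the founding depth q = γ·D_f = 17.1 × 0.9 = 15.39 kPa.
q_ult = c·N_c·s_c + q·N_q + 0.5·γ·B·N_γ·s_γ
     = 4.3 × 22.3 × 1.07 + 15.39 × 11.9 + 0.5 × 17.1 × 1.48 × 12.5 × 0.93
     = 102.6 + 183.14 + 147.1 = 432.85 kPa.
Gross allowable pressure q_all = 432.85 / 3 = 144.28 kPa.
Footing area = 6.216 m², so allowable column load = 144.28 × 6.216 = 896.86 kN.

P_all ≈ 897 kN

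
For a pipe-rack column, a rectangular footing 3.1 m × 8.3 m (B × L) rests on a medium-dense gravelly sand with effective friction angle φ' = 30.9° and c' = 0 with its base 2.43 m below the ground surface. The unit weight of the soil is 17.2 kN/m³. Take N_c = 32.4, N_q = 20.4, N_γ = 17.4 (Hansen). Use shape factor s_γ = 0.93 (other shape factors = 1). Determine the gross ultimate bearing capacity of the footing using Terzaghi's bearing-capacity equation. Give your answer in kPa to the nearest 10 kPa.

Effective surcharge at the founding depth q = γ·D_f = 17.2 × 2.43 = 41.796 kPa.
q_ult = q·N_q + 0.5·γ·B·N_γ·s_γ
     = 41.796 × 20.4 + 0.5 × 17.2 × 3.1 × 17.4 × 0.93
     = 852.64 + 431.41 = 1284.1 kPa.

q_ult ≈ 1280 kPa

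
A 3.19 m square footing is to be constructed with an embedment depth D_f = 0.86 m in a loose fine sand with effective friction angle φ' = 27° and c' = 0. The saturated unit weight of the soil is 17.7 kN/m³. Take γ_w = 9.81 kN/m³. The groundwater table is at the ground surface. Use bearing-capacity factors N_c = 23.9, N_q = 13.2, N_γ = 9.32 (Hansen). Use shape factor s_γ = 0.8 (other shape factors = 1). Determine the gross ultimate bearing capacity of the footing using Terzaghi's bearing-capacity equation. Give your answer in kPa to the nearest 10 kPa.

With the water table at the surface the whole profile is submerged: γ' = 17.7 − 9.81 = 7.89 kN/m³, so q = γ'·D_f = 6.7854 kPa; the same γ' applies in the ½γBN_γ term.
q_ult = q·N_q + 0.5·γ·B·N_γ·s_γ
     = 6.7854 × 13.2 + 0.5 × 7.89 × 3.19 × 9.32 × 0.8
     = 89.567 + 93.83 = 183.4 kPa.

q_ult ≈ 180 kPa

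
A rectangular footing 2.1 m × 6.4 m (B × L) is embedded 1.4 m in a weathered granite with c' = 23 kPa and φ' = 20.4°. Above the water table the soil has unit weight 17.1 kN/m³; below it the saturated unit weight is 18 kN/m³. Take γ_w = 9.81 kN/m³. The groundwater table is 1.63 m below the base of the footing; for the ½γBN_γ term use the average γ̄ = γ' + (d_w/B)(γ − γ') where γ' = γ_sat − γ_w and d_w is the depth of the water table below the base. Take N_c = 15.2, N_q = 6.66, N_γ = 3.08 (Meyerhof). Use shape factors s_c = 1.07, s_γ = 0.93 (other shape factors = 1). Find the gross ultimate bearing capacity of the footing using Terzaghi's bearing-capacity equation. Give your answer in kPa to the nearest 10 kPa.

q_ult ≈ 580 kPa

q = γ·D_f = 17.1 × 1.4 = 23.94 kPa.
γ' = 8.19 kN/m³; averaging over the depth B below the base, γ̄ = γ' + (d_w/B)(γ − γ') = 15.106 kN/m³.
c·N_c·s_c = 23 × 15.2 × 1.07 = 374.07 kPa
q·N_q = 23.94 × 6.66 = 159.44 kPa
0.5·γ·B·N_γ·s_γ = 0.5 × 15.106 × 2.1 × 3.08 × 0.93 = 45.433 kPa
q_ult = 374.07 + 159.44 + 45.433 = 578.95 kPa.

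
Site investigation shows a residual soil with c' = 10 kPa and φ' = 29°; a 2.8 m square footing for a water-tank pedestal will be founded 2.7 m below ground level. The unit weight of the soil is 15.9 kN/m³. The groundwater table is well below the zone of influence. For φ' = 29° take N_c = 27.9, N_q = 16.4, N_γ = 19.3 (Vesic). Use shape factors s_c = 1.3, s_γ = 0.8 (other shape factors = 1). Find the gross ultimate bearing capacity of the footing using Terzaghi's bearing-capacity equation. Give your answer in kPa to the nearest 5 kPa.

q_ult ≈ 1410 kPa

Overburden at base level: q = 15.9 × 2.7 = 42.93 kPa.
Cohesion term c·N_c·s_c = 10 × 27.9 × 1.3 = 362.7 kPa; surcharge term q·N_q = 42.93 × 16.4 = 704.05 kPa; self-weight term 0.5·γ·B·N_γ·s_γ = 0.5 × 15.9 × 2.8 × 19.3 × 0.8 = 343.69 kPa.
q_ult = 362.7 + 704.05 + 343.69 = 1410.4 kPa.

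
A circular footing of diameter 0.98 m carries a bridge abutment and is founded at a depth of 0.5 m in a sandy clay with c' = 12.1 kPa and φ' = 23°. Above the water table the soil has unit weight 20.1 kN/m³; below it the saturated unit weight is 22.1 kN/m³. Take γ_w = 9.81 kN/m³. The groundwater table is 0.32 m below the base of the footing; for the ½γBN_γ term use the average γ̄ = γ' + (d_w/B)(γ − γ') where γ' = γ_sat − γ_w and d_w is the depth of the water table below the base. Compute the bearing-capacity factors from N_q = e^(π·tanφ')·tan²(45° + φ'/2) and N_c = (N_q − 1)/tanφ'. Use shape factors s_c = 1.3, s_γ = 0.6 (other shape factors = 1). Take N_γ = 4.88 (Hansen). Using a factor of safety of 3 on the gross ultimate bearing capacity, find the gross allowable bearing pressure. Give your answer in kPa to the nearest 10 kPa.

q_all ≈ 130 kPa

N_q = e^(π·tan23°)·tan²(56.5°) = 8.66; N_c = (N_q − 1)/tanφ' = 18.05.
q = γ·D_f = 20.1 × 0.5 = 10.05 kPa.
γ' = 12.29 kN/m³; averaging over the depth B below the base, γ̄ = γ' + (d_w/B)(γ − γ') = 14.84 kN/m³.
c·N_c·s_c = 12.1 × 18.049 × 1.3 = 283.91 kPa
q·N_q = 10.05 × 8.6612 = 87.045 kPa
0.5·γ·B·N_γ·s_γ = 0.5 × 14.84 × 0.98 × 4.88 × 0.6 = 21.292 kPa
q_ult = 283.91 + 87.045 + 21.292 = 392.24 kPa.
q_all = 392.24 / 3 = 130.75 kPa.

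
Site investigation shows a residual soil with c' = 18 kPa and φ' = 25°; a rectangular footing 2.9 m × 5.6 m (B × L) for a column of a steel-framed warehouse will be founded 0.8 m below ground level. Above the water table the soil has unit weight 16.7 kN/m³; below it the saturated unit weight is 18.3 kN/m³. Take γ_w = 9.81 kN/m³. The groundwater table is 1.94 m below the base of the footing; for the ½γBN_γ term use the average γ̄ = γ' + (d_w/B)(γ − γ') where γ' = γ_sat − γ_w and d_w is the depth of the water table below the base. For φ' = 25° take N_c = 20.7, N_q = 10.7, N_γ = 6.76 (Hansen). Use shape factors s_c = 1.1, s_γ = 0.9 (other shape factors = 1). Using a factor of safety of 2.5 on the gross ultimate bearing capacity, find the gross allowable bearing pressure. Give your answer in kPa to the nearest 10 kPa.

Effective surcharge at the founding depth q = γ·D_f = 16.7 × 0.8 = 13.36 kPa.
With d_w = 1.94 m < B, γ̄ = 8.49 + (1.94/2.9) × (16.7 − 8.49) = 13.982 kN/m³.
q_ult = c·N_c·s_c + q·N_q + 0.5·γ·B·N_γ·s_γ
     = 18 × 20.7 × 1.1 + 13.36 × 10.7 + 0.5 × 13.982 × 2.9 × 6.76 × 0.9
     = 409.86 + 142.95 + 123.35 = 676.16 kPa.
q_all = 676.16 / 2.5 = 270.46 kPa.

q_all ≈ 270 kPa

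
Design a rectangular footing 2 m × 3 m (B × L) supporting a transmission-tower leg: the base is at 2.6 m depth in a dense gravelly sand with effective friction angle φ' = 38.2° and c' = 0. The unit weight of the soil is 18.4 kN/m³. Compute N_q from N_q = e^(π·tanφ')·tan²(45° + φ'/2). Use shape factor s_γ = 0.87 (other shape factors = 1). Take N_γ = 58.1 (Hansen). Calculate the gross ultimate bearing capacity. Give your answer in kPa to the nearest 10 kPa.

tan38.2° = 0.7869, so N_q = e^(π×0.7869)·tan²(64.1°) = 11.848 × 4.241 = 50.25.
q = γ·D_f = 18.4 × 2.6 = 47.84 kPa.
q·N_q = 47.84 × 50.251 = 2404 kPa
0.5·γ·B·N_γ·s_γ = 0.5 × 18.4 × 2 × 58.1 × 0.87 = 930.06 kPa
q_ult = 2404 + 930.06 = 3334.1 kPa.

q_ult ≈ 3330 kPa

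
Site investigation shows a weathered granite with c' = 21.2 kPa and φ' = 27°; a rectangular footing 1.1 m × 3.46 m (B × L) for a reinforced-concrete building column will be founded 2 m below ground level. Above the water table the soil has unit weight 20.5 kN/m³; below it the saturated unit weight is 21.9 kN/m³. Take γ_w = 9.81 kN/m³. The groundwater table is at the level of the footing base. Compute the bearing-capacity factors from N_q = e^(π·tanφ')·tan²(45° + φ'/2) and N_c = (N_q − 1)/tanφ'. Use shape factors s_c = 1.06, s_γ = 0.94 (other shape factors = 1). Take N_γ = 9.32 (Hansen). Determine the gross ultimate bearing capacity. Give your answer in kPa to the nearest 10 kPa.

q_ult ≈ 1140 kPa

tan27° = 0.5095, so N_q = e^(π×0.5095)·tan²(58.5°) = 4.957 × 2.663 = 13.2.
N_c = (13.2 − 1)/tan27° = 23.94.
q = γ·D_f = 20.5 × 2 = 41 kPa.
For the ½γBN_γ term take γ' = 21.9 − 9.81 = 12.09 kN/m³ (soil below base is submerged).
c·N_c·s_c = 21.2 × 23.942 × 1.06 = 538.03 kPa
q·N_q = 41 × 13.199 = 541.17 kPa
0.5·γ·B·N_γ·s_γ = 0.5 × 12.09 × 1.1 × 9.32 × 0.94 = 58.255 kPa
q_ult = 538.03 + 541.17 + 58.255 = 1137.4 kPa.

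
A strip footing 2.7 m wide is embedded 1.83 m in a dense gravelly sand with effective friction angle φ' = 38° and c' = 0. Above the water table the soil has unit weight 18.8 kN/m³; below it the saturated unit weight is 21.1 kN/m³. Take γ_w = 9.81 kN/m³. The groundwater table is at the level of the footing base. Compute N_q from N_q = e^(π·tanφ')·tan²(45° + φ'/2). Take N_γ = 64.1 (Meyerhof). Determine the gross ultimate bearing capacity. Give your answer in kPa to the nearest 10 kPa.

tan38° = 0.7813, so N_q = e^(π×0.7813)·tan²(64°) = 11.64 × 4.204 = 48.93.
Overburden at base level: q = 18.8 × 1.83 = 34.404 kPa.
Below the base the soil is submerged, so the ½γBN_γ term uses γ' = 21.1 − 9.81 = 11.29 kN/m³.
Surcharge term q·N_q = 34.404 × 48.933 = 1683.5 kPa; self-weight term 0.5·γ·B·N_γ = 0.5 × 11.29 × 2.7 × 64.1 = 976.98 kPa.
q_ult = 1683.5 + 976.98 = 2660.5 kPa.

q_ult ≈ 2660 kPa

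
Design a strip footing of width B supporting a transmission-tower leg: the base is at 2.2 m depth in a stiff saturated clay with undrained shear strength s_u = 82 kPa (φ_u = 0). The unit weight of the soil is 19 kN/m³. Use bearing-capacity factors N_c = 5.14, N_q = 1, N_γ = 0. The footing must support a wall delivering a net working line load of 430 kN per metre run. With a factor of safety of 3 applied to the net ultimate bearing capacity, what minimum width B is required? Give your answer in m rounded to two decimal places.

Overburden at base level: q = 19 × 2.2 = 41.8 kPa.
Cohesion term c·N_c = 82 × 5.14 = 421.48 kPa; surcharge term q·N_q = 41.8 × 1 = 41.8 kPa.
q_ult = 421.48 + 41.8 = 463.28 kPa.
For φ = 0 the ½γBN_γ term vanishes, so q_ult is independent of B. q_net = 463.28 − 41.8 = 421.48 kPa; q_all(net) = 421.48/3 = 140.49 kPa.
Required width B = w / q_all(net) = 430 / 140.49 = 3.061 m.

B = 3.06 m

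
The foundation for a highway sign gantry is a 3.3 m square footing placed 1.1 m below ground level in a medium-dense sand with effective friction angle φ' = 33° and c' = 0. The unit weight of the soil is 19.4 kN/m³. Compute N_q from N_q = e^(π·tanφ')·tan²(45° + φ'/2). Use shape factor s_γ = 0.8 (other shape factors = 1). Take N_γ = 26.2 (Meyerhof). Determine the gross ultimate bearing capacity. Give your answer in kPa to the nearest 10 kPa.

tan33° = 0.6494, so N_q = e^(π×0.6494)·tan²(61.5°) = 7.692 × 3.392 = 26.09.
Overburden at base level: q = 19.4 × 1.1 = 21.34 kPa.
Surcharge term q·N_q = 21.34 × 26.092 = 556.8 kPa; self-weight term 0.5·γ·B·N_γ·s_γ = 0.5 × 19.4 × 3.3 × 26.2 × 0.8 = 670.93 kPa.
q_ult = 556.8 + 670.93 = 1227.7 kPa.

q_ult ≈ 1230 kPa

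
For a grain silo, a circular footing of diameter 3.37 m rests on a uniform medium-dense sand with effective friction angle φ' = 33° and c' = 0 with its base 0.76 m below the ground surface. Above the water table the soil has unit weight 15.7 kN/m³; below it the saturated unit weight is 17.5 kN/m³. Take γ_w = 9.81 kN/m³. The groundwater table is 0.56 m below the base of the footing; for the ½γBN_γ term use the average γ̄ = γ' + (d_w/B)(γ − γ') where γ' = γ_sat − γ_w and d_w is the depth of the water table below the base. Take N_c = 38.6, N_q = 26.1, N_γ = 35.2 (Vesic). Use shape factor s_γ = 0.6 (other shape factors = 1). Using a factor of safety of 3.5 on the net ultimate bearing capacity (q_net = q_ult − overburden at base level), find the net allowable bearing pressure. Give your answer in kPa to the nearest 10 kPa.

q = γ·D_f = 15.7 × 0.76 = 11.932 kPa.
γ' = 7.69 kN/m³; averaging over the depth B below the base, γ̄ = γ' + (d_w/B)(γ − γ') = 9.021 kN/m³.
q·N_q = 11.932 × 26.1 = 311.43 kPa
0.5·γ·B·N_γ·s_γ = 0.5 × 9.021 × 3.37 × 35.2 × 0.6 = 321.03 kPa
q_ult = 311.43 + 321.03 = 632.46 kPa.
q_net = 632.46 − 11.932 = 620.53 kPa.
q_all(net) = 620.53 / 3.5 = 177.29 kPa.

q_all(net) ≈ 180 kPa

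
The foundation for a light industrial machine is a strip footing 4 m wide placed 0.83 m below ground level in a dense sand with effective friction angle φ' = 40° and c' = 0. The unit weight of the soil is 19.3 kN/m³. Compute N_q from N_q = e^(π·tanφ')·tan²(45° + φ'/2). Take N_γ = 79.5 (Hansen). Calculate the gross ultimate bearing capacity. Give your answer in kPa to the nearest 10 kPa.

tan40° = 0.8391, so N_q = e^(π×0.8391)·tan²(65°) = 13.959 × 4.599 = 64.2.
Overburden at base level: q = 19.3 × 0.83 = 16.019 kPa.
Surcharge term q·N_q = 16.019 × 64.195 = 1028.3 kPa; self-weight term 0.5·γ·B·N_γ = 0.5 × 19.3 × 4 × 79.5 = 3068.7 kPa.
q_ult = 1028.3 + 3068.7 = 4097 kPa.

q_ult ≈ 4100 kPa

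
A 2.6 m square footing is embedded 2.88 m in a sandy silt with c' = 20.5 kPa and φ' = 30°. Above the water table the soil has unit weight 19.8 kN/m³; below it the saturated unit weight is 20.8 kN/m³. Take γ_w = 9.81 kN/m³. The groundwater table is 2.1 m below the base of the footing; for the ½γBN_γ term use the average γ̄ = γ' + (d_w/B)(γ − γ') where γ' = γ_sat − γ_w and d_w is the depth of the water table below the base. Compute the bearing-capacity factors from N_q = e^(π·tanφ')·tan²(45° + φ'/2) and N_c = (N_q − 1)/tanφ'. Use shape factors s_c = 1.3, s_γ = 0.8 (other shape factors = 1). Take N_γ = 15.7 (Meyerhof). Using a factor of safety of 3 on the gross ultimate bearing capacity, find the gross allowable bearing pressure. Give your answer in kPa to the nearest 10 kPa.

N_q = e^(π·tan30°)·tan²(60°) = 18.4; N_c = (N_q − 1)/tanφ' = 30.14.
q = γ·D_f = 19.8 × 2.88 = 57.024 kPa.
γ' = 10.99 kN/m³; averaging over the depth B below the base, γ̄ = γ' + (d_w/B)(γ − γ') = 18.106 kN/m³.
c·N_c·s_c = 20.5 × 30.14 × 1.3 = 803.22 kPa
q·N_q = 57.024 × 18.401 = 1049.3 kPa
0.5·γ·B·N_γ·s_γ = 0.5 × 18.106 × 2.6 × 15.7 × 0.8 = 295.63 kPa
q_ult = 803.22 + 1049.3 + 295.63 = 2148.2 kPa.
q_all = 2148.2 / 3 = 716.05 kPa.

q_all ≈ 720 kPa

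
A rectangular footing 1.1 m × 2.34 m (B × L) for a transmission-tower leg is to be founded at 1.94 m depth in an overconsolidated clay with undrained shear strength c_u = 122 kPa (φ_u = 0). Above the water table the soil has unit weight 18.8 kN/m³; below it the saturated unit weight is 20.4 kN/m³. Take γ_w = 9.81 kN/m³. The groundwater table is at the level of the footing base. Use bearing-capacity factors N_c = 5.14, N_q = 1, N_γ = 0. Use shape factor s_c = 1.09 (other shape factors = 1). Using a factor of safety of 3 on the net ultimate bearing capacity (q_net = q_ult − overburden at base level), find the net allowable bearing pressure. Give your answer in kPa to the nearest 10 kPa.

q_all(net) ≈ 230 kPa

Overburden at base level: q = 18.8 × 1.94 = 36.472 kPa.
Cohesion term c·N_c·s_c = 122 × 5.14 × 1.09 = 683.52 kPa; surcharge term q·N_q = 36.472 × 1 = 36.472 kPa.
q_ult = 683.52 + 36.472 = 719.99 kPa.
q_net = 719.99 − 36.472 = 683.52 kPa.
q_all(net) = 683.52 / 3 = 227.84 kPa.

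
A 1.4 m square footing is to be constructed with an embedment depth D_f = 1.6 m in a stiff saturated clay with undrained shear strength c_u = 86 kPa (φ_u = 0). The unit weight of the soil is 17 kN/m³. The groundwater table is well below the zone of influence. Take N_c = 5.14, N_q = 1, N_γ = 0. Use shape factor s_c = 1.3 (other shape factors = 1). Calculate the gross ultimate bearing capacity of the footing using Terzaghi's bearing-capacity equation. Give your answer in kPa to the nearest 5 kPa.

Overburden at base level: q = 17 × 1.6 = 27.2 kPa.
Cohesion term c·N_c·s_c = 86 × 5.14 × 1.3 = 574.65 kPa; surcharge term q·N_q = 27.2 × 1 = 27.2 kPa.
q_ult = 574.65 + 27.2 = 601.85 kPa.

q_ult ≈ 600 kPa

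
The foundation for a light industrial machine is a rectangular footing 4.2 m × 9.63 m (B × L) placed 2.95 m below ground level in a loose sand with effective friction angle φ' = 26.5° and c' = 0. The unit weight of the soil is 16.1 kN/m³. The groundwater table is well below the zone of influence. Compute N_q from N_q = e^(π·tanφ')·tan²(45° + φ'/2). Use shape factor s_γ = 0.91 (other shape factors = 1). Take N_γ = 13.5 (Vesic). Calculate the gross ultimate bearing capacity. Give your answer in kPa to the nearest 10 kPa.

tan26.5° = 0.4986, so N_q = e^(π×0.4986)·tan²(58.25°) = 4.789 × 2.611 = 12.51.
Overburden at base level: q = 16.1 × 2.95 = 47.495 kPa.
Surcharge term q·N_q = 47.495 × 12.506 = 593.98 kPa; self-weight term 0.5·γ·B·N_γ·s_γ = 0.5 × 16.1 × 4.2 × 13.5 × 0.91 = 415.36 kPa.
q_ult = 593.98 + 415.36 = 1009.3 kPa.

q_ult ≈ 1010 kPa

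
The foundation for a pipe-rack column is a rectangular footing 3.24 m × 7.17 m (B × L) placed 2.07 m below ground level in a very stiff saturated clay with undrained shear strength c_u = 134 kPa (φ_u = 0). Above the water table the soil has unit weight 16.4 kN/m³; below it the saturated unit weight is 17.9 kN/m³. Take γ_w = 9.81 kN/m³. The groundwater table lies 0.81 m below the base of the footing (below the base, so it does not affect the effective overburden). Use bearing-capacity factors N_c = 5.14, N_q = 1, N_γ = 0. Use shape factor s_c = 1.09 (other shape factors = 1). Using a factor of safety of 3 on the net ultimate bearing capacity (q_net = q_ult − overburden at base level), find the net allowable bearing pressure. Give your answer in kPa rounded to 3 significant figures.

q_all(net) ≈ 250 kPa

Effective surcharge at the founding depth q = γ·D_f = 16.4 × 2.07 = 33.948 kPa.
q_ult = c·N_c·s_c + q·N_q
     = 134 × 5.14 × 1.09 + 33.948 × 1
     = 750.75 + 33.948 = 784.7 kPa.
q_net = 784.7 − 33.948 = 750.75 kPa.
q_all(net) = 750.75 / 3 = 250.25 kPa.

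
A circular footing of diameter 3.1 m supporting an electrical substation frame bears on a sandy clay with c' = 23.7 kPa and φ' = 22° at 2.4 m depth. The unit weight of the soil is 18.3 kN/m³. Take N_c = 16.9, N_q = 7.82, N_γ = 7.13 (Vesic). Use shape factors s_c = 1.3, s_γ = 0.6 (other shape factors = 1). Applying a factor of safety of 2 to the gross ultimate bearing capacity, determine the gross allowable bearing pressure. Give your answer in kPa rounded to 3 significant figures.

q_all ≈ 493 kPa

Overburden at base level: q = 18.3 × 2.4 = 43.92 kPa.
Cohesion term c·N_c·s_c = 23.7 × 16.9 × 1.3 = 520.69 kPa; surcharge term q·N_q = 43.92 × 7.82 = 343.45 kPa; self-weight term 0.5·γ·B·N_γ·s_γ = 0.5 × 18.3 × 3.1 × 7.13 × 0.6 = 121.35 kPa.
q_ult = 520.69 + 343.45 + 121.35 = 985.49 kPa.
q_all = q_ult / FS = 985.49 / 2 = 492.74 kPa.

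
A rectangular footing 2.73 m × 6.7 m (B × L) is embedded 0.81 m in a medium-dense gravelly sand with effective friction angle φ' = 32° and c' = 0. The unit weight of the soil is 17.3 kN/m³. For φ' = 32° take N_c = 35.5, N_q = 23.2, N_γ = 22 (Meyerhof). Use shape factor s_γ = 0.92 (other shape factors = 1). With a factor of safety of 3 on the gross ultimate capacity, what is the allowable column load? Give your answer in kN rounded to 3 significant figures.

Effective surcharge at the founding depth q = γ·D_f = 17.3 × 0.81 = 14.013 kPa.
q_ult = q·N_q + 0.5·γ·B·N_γ·s_γ
     = 14.013 × 23.2 + 0.5 × 17.3 × 2.73 × 22 × 0.92
     = 325.1 + 477.96 = 803.06 kPa.
Gross allowable pressure q_all = 803.06 / 3 = 267.69 kPa.
Footing area = 18.291 m², so allowable column load = 267.69 × 18.291 = 4896.3 kN.

P_all ≈ 4900 kN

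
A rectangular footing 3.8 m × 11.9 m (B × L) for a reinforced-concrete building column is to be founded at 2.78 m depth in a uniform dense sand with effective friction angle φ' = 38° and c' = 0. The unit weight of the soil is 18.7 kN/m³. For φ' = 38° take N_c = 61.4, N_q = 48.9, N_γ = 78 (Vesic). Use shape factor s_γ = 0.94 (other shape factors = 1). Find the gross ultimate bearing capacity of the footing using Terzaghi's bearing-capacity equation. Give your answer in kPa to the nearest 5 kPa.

q_ult ≈ 5145 kPa

Effective surcharge at the founding depth q = γ·D_f = 18.7 × 2.78 = 51.986 kPa.
q_ult = q·N_q + 0.5·γ·B·N_γ·s_γ
     = 51.986 × 48.9 + 0.5 × 18.7 × 3.8 × 78 × 0.94
     = 2542.1 + 2605.1 = 5147.2 kPa.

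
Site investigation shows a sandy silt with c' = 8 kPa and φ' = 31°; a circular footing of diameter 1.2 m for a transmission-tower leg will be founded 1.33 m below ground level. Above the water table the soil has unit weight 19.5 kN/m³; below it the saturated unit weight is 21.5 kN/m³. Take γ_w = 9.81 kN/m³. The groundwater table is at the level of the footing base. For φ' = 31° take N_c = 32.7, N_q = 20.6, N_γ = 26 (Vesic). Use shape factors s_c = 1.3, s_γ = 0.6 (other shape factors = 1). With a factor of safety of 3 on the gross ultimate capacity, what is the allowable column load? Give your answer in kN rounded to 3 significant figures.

q = γ·D_f = 19.5 × 1.33 = 25.935 kPa.
For the ½γBN_γ term take γ' = 21.5 − 9.81 = 11.69 kN/m³ (soil below base is submerged).
c·N_c·s_c = 8 × 32.7 × 1.3 = 340.08 kPa
q·N_q = 25.935 × 20.6 = 534.26 kPa
0.5·γ·B·N_γ·s_γ = 0.5 × 11.69 × 1.2 × 26 × 0.6 = 109.42 kPa
q_ult = 340.08 + 534.26 + 109.42 = 983.76 kPa.
Gross allowable pressure q_all = 983.76 / 3 = 327.92 kPa.
Footing area = 1.131 m², so allowable column load = 327.92 × 1.131 = 370.88 kN.

P_all ≈ 371 kN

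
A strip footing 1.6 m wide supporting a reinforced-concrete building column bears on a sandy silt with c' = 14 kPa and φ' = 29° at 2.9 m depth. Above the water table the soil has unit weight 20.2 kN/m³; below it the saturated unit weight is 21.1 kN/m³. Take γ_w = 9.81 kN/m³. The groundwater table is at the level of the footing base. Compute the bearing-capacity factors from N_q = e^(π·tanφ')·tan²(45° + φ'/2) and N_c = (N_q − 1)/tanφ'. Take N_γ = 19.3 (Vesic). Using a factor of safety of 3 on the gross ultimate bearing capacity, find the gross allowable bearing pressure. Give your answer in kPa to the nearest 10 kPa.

N_q = e^(π·tan29°)·tan²(59.5°) = 16.44; N_c = (N_q − 1)/tanφ' = 27.86.
Overburden at base level: q = 20.2 × 2.9 = 58.58 kPa.
Below the base the soil is submerged, so the ½γBN_γ term uses γ' = 21.1 − 9.81 = 11.29 kN/m³.
Cohesion term c·N_c = 14 × 27.86 = 390.05 kPa; surcharge term q·N_q = 58.58 × 16.443 = 963.25 kPa; self-weight term 0.5·γ·B·N_γ = 0.5 × 11.29 × 1.6 × 19.3 = 174.32 kPa.
q_ult = 390.05 + 963.25 + 174.32 = 1527.6 kPa.
q_all = 1527.6 / 3 = 509.2 kPa.

q_all ≈ 510 kPa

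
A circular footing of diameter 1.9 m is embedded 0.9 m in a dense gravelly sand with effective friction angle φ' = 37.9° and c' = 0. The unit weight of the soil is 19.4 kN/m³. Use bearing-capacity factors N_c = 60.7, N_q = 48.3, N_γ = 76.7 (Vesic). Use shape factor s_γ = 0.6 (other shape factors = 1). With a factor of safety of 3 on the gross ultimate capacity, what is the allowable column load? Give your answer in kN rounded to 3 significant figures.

q = γ·D_f = 19.4 × 0.9 = 17.46 kPa.
q·N_q = 17.46 × 48.3 = 843.32 kPa
0.5·γ·B·N_γ·s_γ = 0.5 × 19.4 × 1.9 × 76.7 × 0.6 = 848.15 kPa
q_ult = 843.32 + 848.15 = 1691.5 kPa.
Gross allowable pressure q_all = 1691.5 / 3 = 563.82 kPa.
Footing area = 2.8353 m², so allowable column load = 563.82 × 2.8353 = 1598.6 kN.

P_all ≈ 1600 kN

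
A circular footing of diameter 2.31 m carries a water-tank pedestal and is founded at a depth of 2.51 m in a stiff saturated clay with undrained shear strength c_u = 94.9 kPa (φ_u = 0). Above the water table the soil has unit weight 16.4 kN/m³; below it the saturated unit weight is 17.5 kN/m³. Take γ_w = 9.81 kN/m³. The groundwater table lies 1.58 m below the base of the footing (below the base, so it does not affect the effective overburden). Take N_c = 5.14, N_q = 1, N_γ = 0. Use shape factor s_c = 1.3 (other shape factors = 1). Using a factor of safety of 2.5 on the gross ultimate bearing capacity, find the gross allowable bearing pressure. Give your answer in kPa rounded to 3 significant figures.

Effective surcharge at the founding depth q = γ·D_f = 16.4 × 2.51 = 41.164 kPa.
q_ult = c·N_c·s_c + q·N_q
     = 94.9 × 5.14 × 1.3 + 41.164 × 1
     = 634.12 + 41.164 = 675.29 kPa.
q_all = 675.29 / 2.5 = 270.11 kPa.

q_all ≈ 270 kPa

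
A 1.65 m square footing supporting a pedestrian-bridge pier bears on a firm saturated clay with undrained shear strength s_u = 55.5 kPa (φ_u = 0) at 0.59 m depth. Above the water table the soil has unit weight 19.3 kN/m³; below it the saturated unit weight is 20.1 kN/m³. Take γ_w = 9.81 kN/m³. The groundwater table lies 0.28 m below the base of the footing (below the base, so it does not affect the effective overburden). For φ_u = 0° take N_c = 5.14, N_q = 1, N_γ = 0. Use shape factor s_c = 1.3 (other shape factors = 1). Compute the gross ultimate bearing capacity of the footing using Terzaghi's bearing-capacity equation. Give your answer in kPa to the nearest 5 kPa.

Overburden at base level: q = 19.3 × 0.59 = 11.387 kPa.
Cohesion term c·N_c·s_c = 55.5 × 5.14 × 1.3 = 370.85 kPa; surcharge term q·N_q = 11.387 × 1 = 11.387 kPa.
q_ult = 370.85 + 11.387 = 382.24 kPa.

q_ult ≈ 380 kPa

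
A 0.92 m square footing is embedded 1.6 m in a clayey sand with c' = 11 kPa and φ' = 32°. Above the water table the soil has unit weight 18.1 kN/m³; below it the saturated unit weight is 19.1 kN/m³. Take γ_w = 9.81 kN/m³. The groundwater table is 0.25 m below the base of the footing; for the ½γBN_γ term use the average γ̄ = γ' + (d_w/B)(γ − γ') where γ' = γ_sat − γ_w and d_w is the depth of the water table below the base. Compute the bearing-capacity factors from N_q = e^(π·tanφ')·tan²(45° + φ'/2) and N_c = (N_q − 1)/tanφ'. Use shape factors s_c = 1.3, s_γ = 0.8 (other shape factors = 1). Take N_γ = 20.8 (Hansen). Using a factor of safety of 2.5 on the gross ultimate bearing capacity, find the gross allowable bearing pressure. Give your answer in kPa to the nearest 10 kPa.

q_all ≈ 510 kPa

N_q = e^(π·tan32°)·tan²(61°) = 23.18; N_c = (N_q − 1)/tanφ' = 35.49.
q = γ·D_f = 18.1 × 1.6 = 28.96 kPa.
γ' = 9.29 kN/m³; averaging over the depth B below the base, γ̄ = γ' + (d_w/B)(γ − γ') = 11.684 kN/m³.
c·N_c·s_c = 11 × 35.49 × 1.3 = 507.51 kPa
q·N_q = 28.96 × 23.177 = 671.2 kPa
0.5·γ·B·N_γ·s_γ = 0.5 × 11.684 × 0.92 × 20.8 × 0.8 = 89.434 kPa
q_ult = 507.51 + 671.2 + 89.434 = 1268.1 kPa.
q_all = 1268.1 / 2.5 = 507.26 kPa.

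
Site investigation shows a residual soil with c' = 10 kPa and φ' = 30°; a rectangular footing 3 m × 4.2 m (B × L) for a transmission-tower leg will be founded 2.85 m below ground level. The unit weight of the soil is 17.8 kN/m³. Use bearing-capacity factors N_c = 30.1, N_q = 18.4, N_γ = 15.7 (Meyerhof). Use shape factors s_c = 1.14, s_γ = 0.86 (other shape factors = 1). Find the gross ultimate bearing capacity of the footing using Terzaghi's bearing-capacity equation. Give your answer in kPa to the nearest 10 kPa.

Effective surcharge at the founding depth q = γ·D_f = 17.8 × 2.85 = 50.73 kPa.
q_ult = c·N_c·s_c + q·N_q + 0.5·γ·B·N_γ·s_γ
     = 10 × 30.1 × 1.14 + 50.73 × 18.4 + 0.5 × 17.8 × 3 × 15.7 × 0.86
     = 343.14 + 933.43 + 360.5 = 1637.1 kPa.

q_ult ≈ 1640 kPa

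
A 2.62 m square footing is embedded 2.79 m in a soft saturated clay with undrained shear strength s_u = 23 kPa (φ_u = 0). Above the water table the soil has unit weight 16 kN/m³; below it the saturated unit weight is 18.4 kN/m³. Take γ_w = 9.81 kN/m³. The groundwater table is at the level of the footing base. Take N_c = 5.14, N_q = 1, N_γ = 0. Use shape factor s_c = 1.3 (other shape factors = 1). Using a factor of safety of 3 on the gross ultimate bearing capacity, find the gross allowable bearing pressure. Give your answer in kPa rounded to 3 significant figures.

q_all ≈ 66.1 kPa

Overburden at base level: q = 16 × 2.79 = 44.64 kPa.
Cohesion term c·N_c·s_c = 23 × 5.14 × 1.3 = 153.69 kPa; surcharge term q·N_q = 44.64 × 1 = 44.64 kPa.
q_ult = 153.69 + 44.64 = 198.33 kPa.
q_all = 198.33 / 3 = 66.109 kPa.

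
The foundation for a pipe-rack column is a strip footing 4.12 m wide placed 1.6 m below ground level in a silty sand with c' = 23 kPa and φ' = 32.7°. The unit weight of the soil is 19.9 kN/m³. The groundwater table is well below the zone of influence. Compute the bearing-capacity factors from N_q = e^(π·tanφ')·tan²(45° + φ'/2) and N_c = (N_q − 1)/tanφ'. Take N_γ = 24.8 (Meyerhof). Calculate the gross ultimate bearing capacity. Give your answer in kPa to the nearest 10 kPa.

q_ult ≈ 2680 kPa

tan32.7° = 0.642, so N_q = e^(π×0.642)·tan²(61.35°) = 7.515 × 3.35 = 25.18.
N_c = (25.18 − 1)/tan32.7° = 37.66.
q = γ·D_f = 19.9 × 1.6 = 31.84 kPa.
c·N_c = 23 × 37.657 = 866.1 kPa
q·N_q = 31.84 × 25.175 = 801.58 kPa
0.5·γ·B·N_γ = 0.5 × 19.9 × 4.12 × 24.8 = 1016.7 kPa
q_ult = 866.1 + 801.58 + 1016.7 = 2684.3 kPa.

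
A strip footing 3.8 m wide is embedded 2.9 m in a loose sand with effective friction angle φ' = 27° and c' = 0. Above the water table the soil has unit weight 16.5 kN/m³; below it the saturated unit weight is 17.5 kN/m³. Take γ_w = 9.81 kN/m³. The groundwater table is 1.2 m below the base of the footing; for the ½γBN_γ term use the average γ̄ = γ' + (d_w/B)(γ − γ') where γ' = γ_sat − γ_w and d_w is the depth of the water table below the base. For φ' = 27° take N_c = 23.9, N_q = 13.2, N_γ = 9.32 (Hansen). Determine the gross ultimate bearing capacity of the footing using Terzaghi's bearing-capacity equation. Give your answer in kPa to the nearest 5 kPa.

q_ult ≈ 815 kPa

Overburden at base level: q = 16.5 × 2.9 = 47.85 kPa.
The water table is 1.2 m below the base (< B = 3.8 m), so the ½γBN_γ term uses γ̄ = γ' + (d_w/B)(γ − γ') = 7.69 + (1.2/3.8)(16.5 − 7.69) = 10.472 kN/m³.
Surcharge term q·N_q = 47.85 × 13.2 = 631.62 kPa; self-weight term 0.5·γ·B·N_γ = 0.5 × 10.472 × 3.8 × 9.32 = 185.44 kPa.
q_ult = 631.62 + 185.44 = 817.06 kPa.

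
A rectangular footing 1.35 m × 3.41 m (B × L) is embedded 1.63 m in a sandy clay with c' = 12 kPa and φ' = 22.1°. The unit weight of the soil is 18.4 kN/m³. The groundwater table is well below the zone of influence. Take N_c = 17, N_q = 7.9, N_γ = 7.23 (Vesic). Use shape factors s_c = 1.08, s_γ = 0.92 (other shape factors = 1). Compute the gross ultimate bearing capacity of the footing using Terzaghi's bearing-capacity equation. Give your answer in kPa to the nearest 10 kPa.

q_ult ≈ 540 kPa

q = γ·D_f = 18.4 × 1.63 = 29.992 kPa.
c·N_c·s_c = 12 × 17 × 1.08 = 220.32 kPa
q·N_q = 29.992 × 7.9 = 236.94 kPa
0.5·γ·B·N_γ·s_γ = 0.5 × 18.4 × 1.35 × 7.23 × 0.92 = 82.613 kPa
q_ult = 220.32 + 236.94 + 82.613 = 539.87 kPa.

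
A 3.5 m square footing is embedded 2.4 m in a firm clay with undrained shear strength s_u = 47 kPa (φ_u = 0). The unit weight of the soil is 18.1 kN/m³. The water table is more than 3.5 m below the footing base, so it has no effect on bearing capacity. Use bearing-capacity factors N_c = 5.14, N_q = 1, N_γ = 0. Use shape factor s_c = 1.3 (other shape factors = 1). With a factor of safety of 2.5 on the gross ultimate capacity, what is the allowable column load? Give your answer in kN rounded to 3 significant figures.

Overburden at base level: q = 18.1 × 2.4 = 43.44 kPa.
Cohesion term c·N_c·s_c = 47 × 5.14 × 1.3 = 314.05 kPa; surcharge term q·N_q = 43.44 × 1 = 43.44 kPa.
q_ult = 314.05 + 43.44 = 357.49 kPa.
Gross allowable pressure q_all = 357.49 / 2.5 = 143 kPa.
Footing area = 12.25 m², so allowable column load = 143 × 12.25 = 1751.7 kN.

P_all ≈ 1750 kN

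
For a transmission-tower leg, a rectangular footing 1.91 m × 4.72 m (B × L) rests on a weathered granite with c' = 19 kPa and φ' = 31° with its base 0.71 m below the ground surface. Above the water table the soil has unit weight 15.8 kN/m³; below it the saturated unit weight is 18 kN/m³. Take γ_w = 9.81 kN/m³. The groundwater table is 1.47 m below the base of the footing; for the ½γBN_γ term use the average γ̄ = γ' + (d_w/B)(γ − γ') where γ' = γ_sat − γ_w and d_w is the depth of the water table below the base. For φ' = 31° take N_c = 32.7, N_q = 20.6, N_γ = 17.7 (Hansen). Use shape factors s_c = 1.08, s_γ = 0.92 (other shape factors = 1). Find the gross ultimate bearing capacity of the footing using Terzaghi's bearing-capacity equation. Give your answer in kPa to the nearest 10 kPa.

Overburden at base level: q = 15.8 × 0.71 = 11.218 kPa.
The water table is 1.47 m below the base (< B = 1.91 m), so the ½γBN_γ term uses γ̄ = γ' + (d_w/B)(γ − γ') = 8.19 + (1.47/1.91)(15.8 − 8.19) = 14.047 kN/m³.
Cohesion term c·N_c·s_c = 19 × 32.7 × 1.08 = 671 kPa; surcharge term q·N_q = 11.218 × 20.6 = 231.09 kPa; self-weight term 0.5·γ·B·N_γ·s_γ = 0.5 × 14.047 × 1.91 × 17.7 × 0.92 = 218.45 kPa.
q_ult = 671 + 231.09 + 218.45 = 1120.5 kPa.

q_ult ≈ 1120 kPa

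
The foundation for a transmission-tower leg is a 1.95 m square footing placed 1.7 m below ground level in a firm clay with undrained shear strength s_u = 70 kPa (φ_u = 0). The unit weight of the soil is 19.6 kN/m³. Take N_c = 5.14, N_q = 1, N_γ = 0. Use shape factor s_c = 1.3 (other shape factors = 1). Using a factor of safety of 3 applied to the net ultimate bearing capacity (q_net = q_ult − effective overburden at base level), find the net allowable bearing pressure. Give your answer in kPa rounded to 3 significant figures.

q = γ·D_f = 19.6 × 1.7 = 33.32 kPa.
c·N_c·s_c = 70 × 5.14 × 1.3 = 467.74 kPa
q·N_q = 33.32 × 1 = 33.32 kPa
q_ult = 467.74 + 33.32 = 501.06 kPa.
Net ultimate: q_net = 501.06 − 33.32 = 467.74 kPa.
q_all(net) = 467.74 / 3 = 155.91 kPa.

q_all(net) ≈ 156 kPa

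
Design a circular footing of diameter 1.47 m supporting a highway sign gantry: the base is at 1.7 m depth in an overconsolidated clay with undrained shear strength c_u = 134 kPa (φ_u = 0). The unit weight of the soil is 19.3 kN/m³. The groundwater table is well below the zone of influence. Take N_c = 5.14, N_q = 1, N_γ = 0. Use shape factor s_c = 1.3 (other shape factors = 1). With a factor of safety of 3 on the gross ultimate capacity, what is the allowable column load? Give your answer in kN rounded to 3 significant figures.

Overburden at base level: q = 19.3 × 1.7 = 32.81 kPa.
Cohesion term c·N_c·s_c = 134 × 5.14 × 1.3 = 895.39 kPa; surcharge term q·N_q = 32.81 × 1 = 32.81 kPa.
q_ult = 895.39 + 32.81 = 928.2 kPa.
Gross allowable pressure q_all = 928.2 / 3 = 309.4 kPa.
Footing area = 1.6972 m², so allowable column load = 309.4 × 1.6972 = 525.11 kN.

P_all ≈ 525 kN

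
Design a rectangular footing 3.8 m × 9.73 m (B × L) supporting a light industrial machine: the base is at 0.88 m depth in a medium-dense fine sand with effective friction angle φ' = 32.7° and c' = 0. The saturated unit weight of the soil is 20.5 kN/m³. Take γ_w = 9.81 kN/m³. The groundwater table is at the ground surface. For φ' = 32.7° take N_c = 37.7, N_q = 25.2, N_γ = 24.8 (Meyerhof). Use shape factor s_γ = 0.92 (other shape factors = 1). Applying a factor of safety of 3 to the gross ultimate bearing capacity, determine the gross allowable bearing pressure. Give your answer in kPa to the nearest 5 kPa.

Water table at ground surface, so effective unit weight γ' = 20.5 − 9.81 = 10.69 kN/m³ is used throughout; overburden q = 10.69 × 0.88 = 9.4072 kPa; the same γ' applies in the ½γBN_γ term.
Surcharge term q·N_q = 9.4072 × 25.2 = 237.06 kPa; self-weight term 0.5·γ·B·N_γ·s_γ = 0.5 × 10.69 × 3.8 × 24.8 × 0.92 = 463.42 kPa.
q_ult = 237.06 + 463.42 = 700.48 kPa.
q_all = q_ult / FS = 700.48 / 3 = 233.49 kPa.

q_all ≈ 235 kPa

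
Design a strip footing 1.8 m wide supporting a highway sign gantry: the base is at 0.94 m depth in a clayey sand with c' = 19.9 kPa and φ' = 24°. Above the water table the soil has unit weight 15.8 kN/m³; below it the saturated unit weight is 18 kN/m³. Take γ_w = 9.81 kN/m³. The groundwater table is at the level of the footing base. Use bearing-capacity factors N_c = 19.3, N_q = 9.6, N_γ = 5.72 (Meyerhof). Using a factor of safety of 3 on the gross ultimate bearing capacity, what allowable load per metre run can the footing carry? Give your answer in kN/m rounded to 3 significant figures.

≈ 341 kN/m

q = γ·D_f = 15.8 × 0.94 = 14.852 kPa.
For the ½γBN_γ term take γ' = 18 − 9.81 = 8.19 kN/m³ (soil below base is submerged).
c·N_c = 19.9 × 19.3 = 384.07 kPa
q·N_q = 14.852 × 9.6 = 142.58 kPa
0.5·γ·B·N_γ = 0.5 × 8.19 × 1.8 × 5.72 = 42.162 kPa
q_ult = 384.07 + 142.58 + 42.162 = 568.81 kPa.
Gross allowable pressure q_all = 568.81 / 3 = 189.6 kPa.
Allowable wall load = q_all × B = 189.6 × 1.8 = 341.29 kN per metre run.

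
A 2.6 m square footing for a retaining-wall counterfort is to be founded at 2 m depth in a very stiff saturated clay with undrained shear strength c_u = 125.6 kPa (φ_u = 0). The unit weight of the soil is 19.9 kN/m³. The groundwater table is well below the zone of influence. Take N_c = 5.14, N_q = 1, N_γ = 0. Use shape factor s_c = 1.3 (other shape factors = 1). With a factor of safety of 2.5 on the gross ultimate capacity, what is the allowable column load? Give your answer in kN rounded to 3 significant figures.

Overburden at base level: q = 19.9 × 2 = 39.8 kPa.
Cohesion term c·N_c·s_c = 125.6 × 5.14 × 1.3 = 839.26 kPa; surcharge term q·N_q = 39.8 × 1 = 39.8 kPa.
q_ult = 839.26 + 39.8 = 879.06 kPa.
Gross allowable pressure q_all = 879.06 / 2.5 = 351.62 kPa.
Footing area = 6.76 m², so allowable column load = 351.62 × 6.76 = 2377 kN.

P_all ≈ 2380 kN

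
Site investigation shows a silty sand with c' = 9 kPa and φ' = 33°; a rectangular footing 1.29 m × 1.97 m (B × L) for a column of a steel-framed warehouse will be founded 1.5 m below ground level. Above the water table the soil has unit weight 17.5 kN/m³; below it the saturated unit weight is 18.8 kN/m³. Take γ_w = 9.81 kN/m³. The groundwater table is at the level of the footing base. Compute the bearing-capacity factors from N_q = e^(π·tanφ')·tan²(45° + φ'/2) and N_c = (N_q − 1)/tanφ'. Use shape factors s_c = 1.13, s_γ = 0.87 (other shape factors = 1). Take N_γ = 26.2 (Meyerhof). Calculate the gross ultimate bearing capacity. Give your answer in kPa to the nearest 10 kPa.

tan33° = 0.6494, so N_q = e^(π×0.6494)·tan²(61.5°) = 7.692 × 3.392 = 26.09.
N_c = (26.09 − 1)/tan33° = 38.64.
q = γ·D_f = 17.5 × 1.5 = 26.25 kPa.
For the ½γBN_γ term take γ' = 18.8 − 9.81 = 8.99 kN/m³ (soil below base is submerged).
c·N_c·s_c = 9 × 38.638 × 1.13 = 392.95 kPa
q·N_q = 26.25 × 26.092 = 684.92 kPa
0.5·γ·B·N_γ·s_γ = 0.5 × 8.99 × 1.29 × 26.2 × 0.87 = 132.17 kPa
q_ult = 392.95 + 684.92 + 132.17 = 1210 kPa.

q_ult ≈ 1210 kPa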